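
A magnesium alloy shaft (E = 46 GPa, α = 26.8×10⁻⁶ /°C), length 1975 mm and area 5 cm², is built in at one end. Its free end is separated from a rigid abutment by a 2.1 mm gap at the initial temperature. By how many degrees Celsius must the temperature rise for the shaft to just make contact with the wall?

The gap closes when αΔT L = 2.1 mm, since the shaft is still unstressed at that instant.
So ΔT = g/(αL) = 2.1/(26.8×10⁻⁶ × 1975) = 39.68 °C.

ΔT ≈ 39.7 °C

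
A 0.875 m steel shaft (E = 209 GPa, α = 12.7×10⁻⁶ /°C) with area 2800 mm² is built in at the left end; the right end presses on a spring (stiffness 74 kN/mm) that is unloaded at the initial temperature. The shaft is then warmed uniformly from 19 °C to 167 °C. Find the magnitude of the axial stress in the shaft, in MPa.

Free thermal expansion: δ_free = αΔT L = 12.7×10⁻⁶ × 148 × 875 = 1.645 mm.
With a force P in the spring, the elastic change of the shaft is PL/(AE) and that of the spring is P/k; compatibility requires their sum to equal δ_free.
P [ L/(AE) + 1/k ] = δ_free → P [ 875/(2800×209×10³) + 1/(74×10³) ] = 1.645.
P = 1.645 / 1.501×10⁻⁵ = 109600 N.
σ = P/A = 109600/2800 = 39.14 MPa.

σ ≈ 39.1 MPa (compressive)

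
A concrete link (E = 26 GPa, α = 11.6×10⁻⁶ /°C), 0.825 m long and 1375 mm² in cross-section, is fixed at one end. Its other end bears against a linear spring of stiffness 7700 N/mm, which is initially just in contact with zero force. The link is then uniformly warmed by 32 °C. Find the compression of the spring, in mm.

Free thermal expansion: δ_free = αΔT L = 11.6×10⁻⁶ × 32 × 825 = 0.3062 mm.
Let P be the compressive force at the spring. The link shortens elastically by PL/(AE) and the spring compresses by P/k; together these equal δ_free.
So P = δ_free / [L/(AE) + 1/k] = 0.3062 / [ 825/(1375×26×10³) + 1/(7700) ].
P = 0.3062 / 0.0001529 = 2002 N.
Spring compression = P/k = 2002/(7700) = 0.26 mm.

δ ≈ 0.26 mm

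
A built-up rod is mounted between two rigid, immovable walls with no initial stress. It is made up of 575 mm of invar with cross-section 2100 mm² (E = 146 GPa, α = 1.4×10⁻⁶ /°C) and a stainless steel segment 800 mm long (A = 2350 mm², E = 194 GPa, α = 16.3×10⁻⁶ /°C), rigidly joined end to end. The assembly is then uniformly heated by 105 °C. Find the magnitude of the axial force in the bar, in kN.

With the walls removed the bar would change length by δ_free = Σ αᵢΔT Lᵢ = 1.4×10⁻⁶×105×575 + 16.3×10⁻⁶×105×800 = 1.454 mm.
The walls prevent any net length change, so an axial force P (same in every segment) develops. Compatibility: P · Σ Lᵢ/(AᵢEᵢ) = δ_free.
Σ Lᵢ/(AᵢEᵢ) = 575/(2100×146×10³) + 800/(2350×194×10³) = 3.63×10⁻⁶ mm/N.
So P = 1.454 / 3.63×10⁻⁶ = 400.5 kN, compressive.

P ≈ 400 kN (compressive)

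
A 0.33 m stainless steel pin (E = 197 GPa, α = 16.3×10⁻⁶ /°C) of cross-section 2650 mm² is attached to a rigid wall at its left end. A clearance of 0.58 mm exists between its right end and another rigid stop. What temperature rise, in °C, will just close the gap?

Contact occurs when the free expansion equals the gap: αΔT L = 0.58 mm.
So ΔT = g/(αL) = 0.58/(16.3×10⁻⁶ × 330) = 107.8 °C.

ΔT ≈ 108 °C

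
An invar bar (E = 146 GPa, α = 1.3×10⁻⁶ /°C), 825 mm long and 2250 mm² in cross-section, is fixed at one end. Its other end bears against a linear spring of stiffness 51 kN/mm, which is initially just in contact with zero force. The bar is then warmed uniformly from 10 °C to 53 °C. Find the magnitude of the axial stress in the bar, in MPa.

If the spring were absent the bar would lengthen by αΔT L = 1.3×10⁻⁶ × 43 × 825 = 0.04612 mm.
Let P be the compressive force at the spring. The bar shortens elastically by PL/(AE) and the spring compresses by P/k; together these equal δ_free.
P [ L/(AE) + 1/k ] = δ_free → P [ 825/(2250×146×10³) + 1/(51×10³) ] = 0.04612.
P = 0.04612 / 2.212×10⁻⁵ = 2085 N.
σ = P/A = 2085/2250 = 0.9266 MPa.

σ ≈ 0.927 MPa (compressive)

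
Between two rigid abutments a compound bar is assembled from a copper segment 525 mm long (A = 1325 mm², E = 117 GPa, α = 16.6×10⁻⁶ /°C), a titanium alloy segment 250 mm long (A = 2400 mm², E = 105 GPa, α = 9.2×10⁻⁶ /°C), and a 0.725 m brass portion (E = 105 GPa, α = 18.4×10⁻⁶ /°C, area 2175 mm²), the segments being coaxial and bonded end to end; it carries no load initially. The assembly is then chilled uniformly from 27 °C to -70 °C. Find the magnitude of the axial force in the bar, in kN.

P ≈ 313 kN (tensile)

With the walls removed the bar would change length by δ_free = Σ αᵢΔT Lᵢ = 16.6×10⁻⁶×97×525 + 9.2×10⁻⁶×97×250 + 18.4×10⁻⁶×97×725 = 2.362 mm.
Since the ends are fixed, an axial force P builds up, equal in every segment, with P · Σ Lᵢ/(AᵢEᵢ) = δ_free.
Σ Lᵢ/(AᵢEᵢ) = 525/(1325×117×10³) + 250/(2400×105×10³) + 725/(2175×105×10³) = 7.553×10⁻⁶ mm/N.
P = 2.362 / 7.553×10⁻⁶ = 312800 N = 312.8 kN, tensile.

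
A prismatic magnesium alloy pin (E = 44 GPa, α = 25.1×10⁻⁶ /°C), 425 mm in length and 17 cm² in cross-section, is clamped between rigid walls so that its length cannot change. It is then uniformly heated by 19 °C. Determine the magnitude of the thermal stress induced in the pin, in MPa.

With length fixed, the mechanical strain must cancel the thermal strain αΔT = 25.1×10⁻⁶ × 19 = 476.9×10⁻⁶.
The stress required to suppress this strain is σ = Eε = 44×10³ × 476.9×10⁻⁶ = 20.98 MPa, compressive since the pin is trying to expand.

σ ≈ 21 MPa (compressive)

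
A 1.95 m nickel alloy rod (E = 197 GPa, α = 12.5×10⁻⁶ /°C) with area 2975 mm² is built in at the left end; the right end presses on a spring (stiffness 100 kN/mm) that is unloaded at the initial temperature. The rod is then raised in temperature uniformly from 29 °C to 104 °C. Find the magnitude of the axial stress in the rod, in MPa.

σ ≈ 46.1 MPa (compressive)

The unrestrained thermal change is αΔT L = 12.5×10⁻⁶ × 75 × 1950 = 1.828 mm.
With a force P in the spring, the elastic change of the rod is PL/(AE) and that of the spring is P/k; compatibility requires their sum to equal δ_free.
P [ L/(AE) + 1/k ] = δ_free → P [ 1950/(2975×197×10³) + 1/(100×10³) ] = 1.828.
P = 1.828 / 1.333×10⁻⁵ = 137200 N.
σ = P/A = 137200/2975 = 46.11 MPa.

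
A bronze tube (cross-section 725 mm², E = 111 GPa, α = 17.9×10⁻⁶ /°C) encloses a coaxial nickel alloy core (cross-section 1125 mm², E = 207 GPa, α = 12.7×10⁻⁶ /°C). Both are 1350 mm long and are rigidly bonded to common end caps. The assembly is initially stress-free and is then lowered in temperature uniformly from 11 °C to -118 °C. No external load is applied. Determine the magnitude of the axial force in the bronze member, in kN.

P ≈ 40.1 kN (tensile in the bronze)

Equilibrium of a rigid end plate with no external load gives equal and opposite internal forces ±P in the two members. Since α_{bronze} > α_{nickel alloy}, cooling drives the bronze into tension and the nickel alloy into compression.
Equating the net (thermal + elastic) strains gives |α₁ − α₂|·ΔT = P·[1/(A₁E₁) + 1/(A₂E₂)].
|α₁ − α₂|·ΔT = 5.2×10⁻⁶ × 129 = 0.0006708.
1/(A₁E₁) + 1/(A₂E₂) = 1/(725×111×10³) + 1/(1125×207×10³) = 1.672×10⁻⁸ N⁻¹.
So P = 0.0006708 / 1.672×10⁻⁸ = 40.12 kN.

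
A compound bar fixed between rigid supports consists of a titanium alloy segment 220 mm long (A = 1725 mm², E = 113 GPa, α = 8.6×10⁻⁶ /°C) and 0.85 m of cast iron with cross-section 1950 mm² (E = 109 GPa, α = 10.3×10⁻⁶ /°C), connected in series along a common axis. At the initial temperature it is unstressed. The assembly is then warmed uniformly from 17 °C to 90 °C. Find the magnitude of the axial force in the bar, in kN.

P ≈ 152 kN (compressive)

With the walls removed the bar would change length by δ_free = Σ αᵢΔT Lᵢ = 8.6×10⁻⁶×73×220 + 10.3×10⁻⁶×73×850 = 0.7772 mm.
Since the ends are fixed, an axial force P builds up, equal in every segment, with P · Σ Lᵢ/(AᵢEᵢ) = δ_free.
Σ Lᵢ/(AᵢEᵢ) = 220/(1725×113×10³) + 850/(1950×109×10³) = 5.128×10⁻⁶ mm/N.
P = 0.7772 / 5.128×10⁻⁶ = 151600 N = 151.6 kN, compressive.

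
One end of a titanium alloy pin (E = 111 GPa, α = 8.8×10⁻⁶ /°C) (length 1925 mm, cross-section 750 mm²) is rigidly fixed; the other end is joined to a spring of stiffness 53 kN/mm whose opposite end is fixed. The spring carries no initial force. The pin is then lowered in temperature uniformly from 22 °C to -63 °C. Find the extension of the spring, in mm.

The unrestrained thermal change is αΔT L = 8.8×10⁻⁶ × 85 × 1925 = 1.44 mm.
With a force P in the spring, the elastic change of the pin is PL/(AE) and that of the spring is P/k; compatibility requires their sum to equal δ_free.
So P = δ_free / [L/(AE) + 1/k] = 1.44 / [ 1925/(750×111×10³) + 1/(53×10³) ].
P = 1.44 / 4.199×10⁻⁵ = 34290 N.
Spring extension = P/k = 34290/(53×10³) = 0.647 mm.

δ ≈ 0.647 mm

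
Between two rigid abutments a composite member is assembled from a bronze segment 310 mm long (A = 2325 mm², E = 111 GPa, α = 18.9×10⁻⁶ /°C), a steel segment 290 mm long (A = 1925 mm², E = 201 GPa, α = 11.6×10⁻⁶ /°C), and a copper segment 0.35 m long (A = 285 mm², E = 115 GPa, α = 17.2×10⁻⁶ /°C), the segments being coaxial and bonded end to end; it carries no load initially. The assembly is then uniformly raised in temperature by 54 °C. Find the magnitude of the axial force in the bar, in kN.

Free thermal expansion of the whole bar: Σ αᵢΔT Lᵢ = 18.9×10⁻⁶×54×310 + 11.6×10⁻⁶×54×290 + 17.2×10⁻⁶×54×350 = 0.8231 mm.
The rigid supports impose zero overall length change; the single axial force P common to all segments must satisfy P Σ Lᵢ/(AᵢEᵢ) = δ_free.
Σ Lᵢ/(AᵢEᵢ) = 310/(2325×111×10³) + 290/(1925×201×10³) + 350/(285×115×10³) = 1.263×10⁻⁵ mm/N.
Hence P = δ_free / Σ(L/AE) = 0.8231/1.263×10⁻⁵ = 65.17 kN (compressive).

P ≈ 65.2 kN (compressive)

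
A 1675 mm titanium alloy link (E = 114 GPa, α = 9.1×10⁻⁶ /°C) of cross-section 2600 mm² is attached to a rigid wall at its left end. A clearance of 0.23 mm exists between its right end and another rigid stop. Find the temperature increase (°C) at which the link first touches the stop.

The gap closes when αΔT L = 0.23 mm, since the link is still unstressed at that instant.
ΔT = 0.23 / (9.1×10⁻⁶ × 1675) = 15.09 °C.

ΔT ≈ 15.1 °C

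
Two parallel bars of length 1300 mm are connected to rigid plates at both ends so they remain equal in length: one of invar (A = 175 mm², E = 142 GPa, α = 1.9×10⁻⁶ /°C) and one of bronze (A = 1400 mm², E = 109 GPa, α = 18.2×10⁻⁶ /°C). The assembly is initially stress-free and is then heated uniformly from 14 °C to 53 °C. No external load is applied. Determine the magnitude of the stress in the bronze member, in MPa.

The bronze has the larger α, so on heating it would change length more than the invar if both were free. The rigid plates force a common final length, so the bronze is put into compression and the invar into tension, with equal and opposite forces P (no external load).
Equating the net (thermal + elastic) strains gives |α₁ − α₂|·ΔT = P·[1/(A₁E₁) + 1/(A₂E₂)].
|α₁ − α₂|·ΔT = 16.3×10⁻⁶ × 39 = 0.0006357.
1/(A₁E₁) + 1/(A₂E₂) = 1/(175×142×10³) + 1/(1400×109×10³) = 4.679×10⁻⁸ N⁻¹.
So P = 0.0006357 / 4.679×10⁻⁸ = 13.58 kN.
σ_{bronze} = P/A₂ = 13580/1400 = 9.704 MPa, compressive.

σ ≈ 9.7 MPa (compressive)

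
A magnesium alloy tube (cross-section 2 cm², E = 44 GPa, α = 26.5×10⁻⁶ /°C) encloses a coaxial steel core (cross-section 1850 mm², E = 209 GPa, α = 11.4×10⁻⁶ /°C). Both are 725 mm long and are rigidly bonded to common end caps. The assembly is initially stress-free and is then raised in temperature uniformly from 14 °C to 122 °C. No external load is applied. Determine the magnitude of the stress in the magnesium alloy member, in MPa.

σ ≈ 70.2 MPa (compressive)

Both members must finish at the same length. With the larger α, the magnesium alloy tends to over-expand; the plates restrain it, putting the magnesium alloy in compression and the steel in tension. With no external load the two internal forces are equal and opposite, magnitude P.
Compatibility of the two members (thermal + elastic change equal): (α₁ − α₂)ΔT = P·[1/(A₁E₁) + 1/(A₂E₂)].
|α₁ − α₂|·ΔT = 15.1×10⁻⁶ × 108 = 0.001631.
1/(A₁E₁) + 1/(A₂E₂) = 1/(200×44×10³) + 1/(1850×209×10³) = 1.162×10⁻⁷ N⁻¹.
P = 0.001631 / 1.162×10⁻⁷ = 14030 N = 14.03 kN.
σ_{magnesium alloy} = P/A₁ = 14030/200 = 70.16 MPa, compressive.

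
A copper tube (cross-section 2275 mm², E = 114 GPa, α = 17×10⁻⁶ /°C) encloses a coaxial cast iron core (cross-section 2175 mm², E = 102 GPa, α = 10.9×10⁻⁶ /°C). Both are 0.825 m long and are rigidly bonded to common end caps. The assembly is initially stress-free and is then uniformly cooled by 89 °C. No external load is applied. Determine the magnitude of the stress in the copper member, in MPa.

σ ≈ 28.5 MPa (tensile)

Both members must finish at the same length. With the larger α, the copper tends to over-contract; the plates restrain it, putting the copper in tension and the cast iron in compression. With no external load the two internal forces are equal and opposite, magnitude P.
Setting the final lengths equal and cancelling L: (α₁ − α₂)ΔT = P/(A₁E₁) + P/(A₂E₂).
|α₁ − α₂|·ΔT = 6.1×10⁻⁶ × 89 = 0.0005429.
1/(A₁E₁) + 1/(A₂E₂) = 1/(2275×114×10³) + 1/(2175×102×10³) = 8.363×10⁻⁹ N⁻¹.
P = 0.0005429 / 8.363×10⁻⁹ = 64910 N = 64.91 kN.
σ_{copper} = P/A₁ = 64910/2275 = 28.53 MPa, tensile.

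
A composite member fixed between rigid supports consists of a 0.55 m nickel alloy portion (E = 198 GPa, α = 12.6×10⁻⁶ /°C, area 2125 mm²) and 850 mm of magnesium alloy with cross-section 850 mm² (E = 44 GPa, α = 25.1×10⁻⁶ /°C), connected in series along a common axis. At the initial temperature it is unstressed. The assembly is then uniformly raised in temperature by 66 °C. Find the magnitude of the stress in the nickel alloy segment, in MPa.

σ ≈ 36.5 MPa (compressive)

With the walls removed the bar would change length by δ_free = Σ αᵢΔT Lᵢ = 12.6×10⁻⁶×66×550 + 25.1×10⁻⁶×66×850 = 1.865 mm.
The rigid supports impose zero overall length change; the single axial force P common to all segments must satisfy P Σ Lᵢ/(AᵢEᵢ) = δ_free.
Σ Lᵢ/(AᵢEᵢ) = 550/(2125×198×10³) + 850/(850×44×10³) = 2.403×10⁻⁵ mm/N.
So P = 1.865 / 2.403×10⁻⁵ = 77.62 kN, compressive.
σ_{nickel alloy} = P / A = 77620 / 2125 = 36.53 MPa.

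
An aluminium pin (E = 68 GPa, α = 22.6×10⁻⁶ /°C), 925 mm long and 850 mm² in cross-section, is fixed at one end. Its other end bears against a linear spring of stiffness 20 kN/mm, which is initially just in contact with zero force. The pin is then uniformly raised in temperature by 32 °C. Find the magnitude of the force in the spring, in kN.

P ≈ 10.1 kN

If the spring were absent the pin would lengthen by αΔT L = 22.6×10⁻⁶ × 32 × 925 = 0.669 mm.
Let P be the compressive force at the spring. The pin shortens elastically by PL/(AE) and the spring compresses by P/k; together these equal δ_free.
So P = δ_free / [L/(AE) + 1/k] = 0.669 / [ 925/(850×68×10³) + 1/(20×10³) ].
P = 0.669 / 6.6×10⁻⁵ = 10140 N.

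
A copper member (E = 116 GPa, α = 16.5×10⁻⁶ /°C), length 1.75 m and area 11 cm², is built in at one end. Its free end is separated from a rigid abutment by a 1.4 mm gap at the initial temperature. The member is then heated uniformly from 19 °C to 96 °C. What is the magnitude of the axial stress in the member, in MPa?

σ ≈ 54.6 MPa (compressive)

Unrestrained expansion: δ_free = αΔT L = 16.5×10⁻⁶ × 77 × 1750 = 2.223 mm.
The gap closes (δ_free > 1.4 mm) and the wall then resists a further 2.223 − 1.4 = 0.8234 mm of expansion.
That suppressed elongation corresponds to σ = E·Δ/L = 116×10³ × 0.8234/1750 = 54.58 MPa.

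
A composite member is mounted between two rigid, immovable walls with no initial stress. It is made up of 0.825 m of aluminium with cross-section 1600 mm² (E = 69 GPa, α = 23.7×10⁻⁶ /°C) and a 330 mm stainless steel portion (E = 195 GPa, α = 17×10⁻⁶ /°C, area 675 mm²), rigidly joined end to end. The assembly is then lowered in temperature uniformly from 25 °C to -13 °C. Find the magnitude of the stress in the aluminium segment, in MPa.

σ ≈ 59.9 MPa (tensile)

If the supports were absent, the total length change would be Σ αᵢΔT Lᵢ = 23.7×10⁻⁶×38×825 + 17×10⁻⁶×38×330 = 0.9562 mm.
The rigid supports impose zero overall length change; the single axial force P common to all segments must satisfy P Σ Lᵢ/(AᵢEᵢ) = δ_free.
Σ Lᵢ/(AᵢEᵢ) = 825/(1600×69×10³) + 330/(675×195×10³) = 9.98×10⁻⁶ mm/N.
P = 0.9562 / 9.98×10⁻⁶ = 95810 N = 95.81 kN, tensile.
σ_{aluminium} = P / A = 95810 / 1600 = 59.88 MPa.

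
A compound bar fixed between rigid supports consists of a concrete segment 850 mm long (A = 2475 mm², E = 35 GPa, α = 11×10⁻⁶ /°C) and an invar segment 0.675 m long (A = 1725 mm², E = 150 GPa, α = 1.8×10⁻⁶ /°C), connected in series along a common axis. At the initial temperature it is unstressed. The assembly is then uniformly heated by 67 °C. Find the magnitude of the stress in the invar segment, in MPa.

If the supports were absent, the total length change would be Σ αᵢΔT Lᵢ = 11×10⁻⁶×67×850 + 1.8×10⁻⁶×67×675 = 0.7079 mm.
The rigid supports impose zero overall length change; the single axial force P common to all segments must satisfy P Σ Lᵢ/(AᵢEᵢ) = δ_free.
The series flexibility is Σ Lᵢ/(AᵢEᵢ) = 850/(2475×35×10³) + 675/(1725×150×10³) = 1.242×10⁻⁵ mm/N.
Hence P = δ_free / Σ(L/AE) = 0.7079/1.242×10⁻⁵ = 56.99 kN (compressive).
σ_{invar} = P / A = 56990 / 1725 = 33.04 MPa.

σ ≈ 33 MPa (compressive)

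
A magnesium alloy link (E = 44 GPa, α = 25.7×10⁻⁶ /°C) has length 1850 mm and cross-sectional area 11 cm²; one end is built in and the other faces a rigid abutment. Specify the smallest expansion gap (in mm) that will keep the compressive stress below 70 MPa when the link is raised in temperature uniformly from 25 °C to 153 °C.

g ≈ 3.14 mm

With no wall the link would lengthen by αΔT L = 25.7×10⁻⁶ × 128 × 1850 = 6.086 mm.
A stress of 70 MPa corresponds to the wall pushing the link back by σL/E = 70×1850/(44×10³) = 2.943 mm.
So the gap has to take up the difference, g_min = δ_free − σL/E = 6.086 − 2.943 = 3.143 mm.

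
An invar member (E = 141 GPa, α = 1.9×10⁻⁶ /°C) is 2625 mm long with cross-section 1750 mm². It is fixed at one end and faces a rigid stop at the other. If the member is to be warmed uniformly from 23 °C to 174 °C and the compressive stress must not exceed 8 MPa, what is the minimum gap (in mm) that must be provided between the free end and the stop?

Free expansion if unrestrained: δ_free = αΔT L = 1.9×10⁻⁶ × 151 × 2625 = 0.7531 mm.
At the allowable stress the elastic shortening the wall may impose is σL/E = 8 × 2625 / (141×10³) = 0.1489 mm.
The gap must absorb the remainder: g_min = 0.7531 − 0.1489 = 0.6042 mm.

g ≈ 0.604 mm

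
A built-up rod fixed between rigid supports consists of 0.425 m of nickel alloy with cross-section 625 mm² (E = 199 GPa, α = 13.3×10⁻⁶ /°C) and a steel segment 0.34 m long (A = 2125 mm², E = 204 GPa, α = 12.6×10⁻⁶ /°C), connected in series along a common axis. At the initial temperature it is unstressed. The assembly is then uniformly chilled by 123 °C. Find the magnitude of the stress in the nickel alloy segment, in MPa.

σ ≈ 465 MPa (tensile)

With the walls removed the bar would change length by δ_free = Σ αᵢΔT Lᵢ = 13.3×10⁻⁶×123×425 + 12.6×10⁻⁶×123×340 = 1.222 mm.
The walls prevent any net length change, so an axial force P (same in every segment) develops. Compatibility: P · Σ Lᵢ/(AᵢEᵢ) = δ_free.
Σ Lᵢ/(AᵢEᵢ) = 425/(625×199×10³) + 340/(2125×204×10³) = 4.201×10⁻⁶ mm/N.
Hence P = δ_free / Σ(L/AE) = 1.222/4.201×10⁻⁶ = 290.9 kN (tensile).
σ_{nickel alloy} = P / A = 290900 / 625 = 465.4 MPa.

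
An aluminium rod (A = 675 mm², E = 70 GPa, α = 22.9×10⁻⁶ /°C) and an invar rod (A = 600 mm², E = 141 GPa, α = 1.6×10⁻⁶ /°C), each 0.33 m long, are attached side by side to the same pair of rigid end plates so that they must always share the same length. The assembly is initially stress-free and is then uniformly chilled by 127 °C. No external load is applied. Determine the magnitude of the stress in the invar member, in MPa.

σ ≈ 137 MPa (compressive)

Both members must finish at the same length. With the larger α, the aluminium tends to over-contract; the plates restrain it, putting the aluminium in tension and the invar in compression. With no external load the two internal forces are equal and opposite, magnitude P.
Compatibility of the two members (thermal + elastic change equal): (α₁ − α₂)ΔT = P·[1/(A₁E₁) + 1/(A₂E₂)].
|α₁ − α₂|·ΔT = 21.3×10⁻⁶ × 127 = 0.002705.
1/(A₁E₁) + 1/(A₂E₂) = 1/(675×70×10³) + 1/(600×141×10³) = 3.298×10⁻⁸ N⁻¹.
P = 0.002705 / 3.298×10⁻⁸ = 82010 N = 82.01 kN.
σ_{invar} = P/A₂ = 82010/600 = 136.7 MPa, compressive.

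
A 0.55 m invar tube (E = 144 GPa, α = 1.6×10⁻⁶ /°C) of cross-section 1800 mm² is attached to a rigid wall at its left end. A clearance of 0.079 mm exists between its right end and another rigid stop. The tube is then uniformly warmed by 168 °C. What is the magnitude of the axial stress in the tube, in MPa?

σ ≈ 18 MPa (compressive)

Unrestrained expansion: δ_free = αΔT L = 1.6×10⁻⁶ × 168 × 550 = 0.1478 mm.
After closing the 0.079 mm clearance, 0.1478 − 0.079 = 0.06884 mm of expansion remains to be suppressed by the wall.
That suppressed elongation corresponds to σ = E·Δ/L = 144×10³ × 0.06884/550 = 18.02 MPa.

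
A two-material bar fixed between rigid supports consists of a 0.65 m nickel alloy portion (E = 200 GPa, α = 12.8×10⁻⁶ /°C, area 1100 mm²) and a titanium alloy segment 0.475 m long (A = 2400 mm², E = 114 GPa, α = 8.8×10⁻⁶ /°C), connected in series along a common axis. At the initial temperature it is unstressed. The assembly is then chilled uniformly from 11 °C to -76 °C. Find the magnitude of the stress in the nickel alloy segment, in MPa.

σ ≈ 211 MPa (tensile)

If the supports were absent, the total length change would be Σ αᵢΔT Lᵢ = 12.8×10⁻⁶×87×650 + 8.8×10⁻⁶×87×475 = 1.087 mm.
Since the ends are fixed, an axial force P builds up, equal in every segment, with P · Σ Lᵢ/(AᵢEᵢ) = δ_free.
The series flexibility is Σ Lᵢ/(AᵢEᵢ) = 650/(1100×200×10³) + 475/(2400×114×10³) = 4.691×10⁻⁶ mm/N.
So P = 1.087 / 4.691×10⁻⁶ = 231.8 kN, tensile.
σ_{nickel alloy} = P / A = 231800 / 1100 = 210.8 MPa.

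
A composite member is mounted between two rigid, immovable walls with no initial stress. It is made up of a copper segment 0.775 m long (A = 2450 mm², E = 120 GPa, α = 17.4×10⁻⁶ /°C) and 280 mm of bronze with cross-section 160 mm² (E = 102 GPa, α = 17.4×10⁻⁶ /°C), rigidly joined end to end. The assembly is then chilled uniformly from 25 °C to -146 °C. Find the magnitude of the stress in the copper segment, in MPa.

Free thermal contraction of the whole bar: Σ αᵢΔT Lᵢ = 17.4×10⁻⁶×171×775 + 17.4×10⁻⁶×171×280 = 3.139 mm.
The walls prevent any net length change, so an axial force P (same in every segment) develops. Compatibility: P · Σ Lᵢ/(AᵢEᵢ) = δ_free.
Σ Lᵢ/(AᵢEᵢ) = 775/(2450×120×10³) + 280/(160×102×10³) = 1.979×10⁻⁵ mm/N.
Hence P = δ_free / Σ(L/AE) = 3.139/1.979×10⁻⁵ = 158.6 kN (tensile).
σ_{copper} = P / A = 158600 / 2450 = 64.73 MPa.

σ ≈ 64.7 MPa (tensile)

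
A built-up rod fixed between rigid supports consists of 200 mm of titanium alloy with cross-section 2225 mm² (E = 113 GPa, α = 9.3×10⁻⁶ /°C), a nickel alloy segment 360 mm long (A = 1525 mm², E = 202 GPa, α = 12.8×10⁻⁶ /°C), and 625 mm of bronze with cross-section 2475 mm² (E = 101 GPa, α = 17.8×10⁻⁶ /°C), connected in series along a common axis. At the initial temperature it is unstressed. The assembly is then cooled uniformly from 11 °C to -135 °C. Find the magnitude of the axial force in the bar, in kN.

P ≈ 575 kN (tensile)

If the supports were absent, the total length change would be Σ αᵢΔT Lᵢ = 9.3×10⁻⁶×146×200 + 12.8×10⁻⁶×146×360 + 17.8×10⁻⁶×146×625 = 2.569 mm.
The rigid supports impose zero overall length change; the single axial force P common to all segments must satisfy P Σ Lᵢ/(AᵢEᵢ) = δ_free.
Σ Lᵢ/(AᵢEᵢ) = 200/(2225×113×10³) + 360/(1525×202×10³) + 625/(2475×101×10³) = 4.464×10⁻⁶ mm/N.
Hence P = δ_free / Σ(L/AE) = 2.569/4.464×10⁻⁶ = 575.4 kN (tensile).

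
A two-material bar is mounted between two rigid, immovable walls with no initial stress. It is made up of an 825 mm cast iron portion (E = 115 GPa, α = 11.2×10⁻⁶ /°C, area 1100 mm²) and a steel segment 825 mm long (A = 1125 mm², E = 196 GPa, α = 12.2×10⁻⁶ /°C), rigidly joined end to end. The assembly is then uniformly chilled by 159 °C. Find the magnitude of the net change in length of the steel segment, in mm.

Free thermal contraction of the whole bar: Σ αᵢΔT Lᵢ = 11.2×10⁻⁶×159×825 + 12.2×10⁻⁶×159×825 = 3.069 mm.
The walls prevent any net length change, so an axial force P (same in every segment) develops. Compatibility: P · Σ Lᵢ/(AᵢEᵢ) = δ_free.
The series flexibility is Σ Lᵢ/(AᵢEᵢ) = 825/(1100×115×10³) + 825/(1125×196×10³) = 1.026×10⁻⁵ mm/N.
P = 3.069 / 1.026×10⁻⁵ = 299100 N = 299.1 kN, tensile.
For the steel segment, free thermal change = 12.2×10⁻⁶×159×825 = 1.6 mm and elastic change from P = 299100×825/(1125×196×10³) = 1.119 mm; these oppose, so the net change is 0.481 mm (segment shortens).

|ΔL| ≈ 0.481 mm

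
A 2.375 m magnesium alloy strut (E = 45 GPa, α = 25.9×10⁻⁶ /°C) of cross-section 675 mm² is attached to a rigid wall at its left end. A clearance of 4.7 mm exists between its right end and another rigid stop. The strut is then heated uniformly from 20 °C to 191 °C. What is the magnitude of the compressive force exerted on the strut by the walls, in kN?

P ≈ 74.4 kN

Unrestrained expansion: δ_free = αΔT L = 25.9×10⁻⁶ × 171 × 2375 = 10.52 mm.
The gap closes (δ_free > 4.7 mm) and the wall then resists a further 10.52 − 4.7 = 5.819 mm of expansion.
That suppressed elongation corresponds to σ = E·Δ/L = 45×10³ × 5.819/2375 = 110.2 MPa.
P = σA = 110.2 × 675 = 74.42 kN.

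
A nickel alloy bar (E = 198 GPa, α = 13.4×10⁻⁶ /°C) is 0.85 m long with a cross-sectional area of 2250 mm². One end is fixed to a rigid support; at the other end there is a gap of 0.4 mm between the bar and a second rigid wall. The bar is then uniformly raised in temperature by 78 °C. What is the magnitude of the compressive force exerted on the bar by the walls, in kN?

Free thermal elongation = αΔT L = 13.4×10⁻⁶ × 78 × 850 = 0.8884 mm.
The gap closes (δ_free > 0.4 mm) and the wall then resists a further 0.8884 − 0.4 = 0.4884 mm of expansion.
Compatibility: PL/(AE) = 0.4884 mm, so σ = P/A = E × (0.4884/850) = 113.8 MPa.
P = σA = 113.8 × 2250 = 256 kN.

P ≈ 256 kN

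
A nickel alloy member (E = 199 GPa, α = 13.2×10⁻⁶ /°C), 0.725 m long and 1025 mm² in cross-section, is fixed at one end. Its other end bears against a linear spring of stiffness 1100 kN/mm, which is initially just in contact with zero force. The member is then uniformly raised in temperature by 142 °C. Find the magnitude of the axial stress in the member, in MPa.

Free thermal expansion: δ_free = αΔT L = 13.2×10⁻⁶ × 142 × 725 = 1.359 mm.
Let P be the compressive force at the spring. The member shortens elastically by PL/(AE) and the spring compresses by P/k; together these equal δ_free.
So P = δ_free / [L/(AE) + 1/k] = 1.359 / [ 725/(1025×199×10³) + 1/(1100×10³) ].
P = 1.359 / 4.463×10⁻⁶ = 304500 N.
σ = P/A = 304500/1025 = 297 MPa.

σ ≈ 297 MPa (compressive)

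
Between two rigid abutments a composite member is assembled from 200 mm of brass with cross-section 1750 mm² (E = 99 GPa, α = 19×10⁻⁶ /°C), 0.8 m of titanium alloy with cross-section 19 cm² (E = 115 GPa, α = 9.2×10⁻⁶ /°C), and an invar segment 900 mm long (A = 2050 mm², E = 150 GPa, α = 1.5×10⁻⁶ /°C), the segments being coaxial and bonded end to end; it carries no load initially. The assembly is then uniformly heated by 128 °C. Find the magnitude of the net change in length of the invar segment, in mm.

If the supports were absent, the total length change would be Σ αᵢΔT Lᵢ = 19×10⁻⁶×128×200 + 9.2×10⁻⁶×128×800 + 1.5×10⁻⁶×128×900 = 1.601 mm.
The rigid supports impose zero overall length change; the single axial force P common to all segments must satisfy P Σ Lᵢ/(AᵢEᵢ) = δ_free.
Σ Lᵢ/(AᵢEᵢ) = 200/(1750×99×10³) + 800/(1900×115×10³) + 900/(2050×150×10³) = 7.743×10⁻⁶ mm/N.
P = 1.601 / 7.743×10⁻⁶ = 206800 N = 206.8 kN, compressive.
For the invar segment, free thermal change = 1.5×10⁻⁶×128×900 = 0.1728 mm and elastic change from P = 206800×900/(2050×150×10³) = 0.6053 mm; these oppose, so the net change is 0.433 mm (segment shortens).

|ΔL| ≈ 0.433 mm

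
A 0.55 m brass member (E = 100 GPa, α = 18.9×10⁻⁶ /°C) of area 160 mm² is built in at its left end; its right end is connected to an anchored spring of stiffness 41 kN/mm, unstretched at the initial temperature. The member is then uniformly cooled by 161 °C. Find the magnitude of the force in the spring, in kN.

P ≈ 28.5 kN

The unrestrained thermal change is αΔT L = 18.9×10⁻⁶ × 161 × 550 = 1.674 mm.
With a force P in the spring, the elastic change of the member is PL/(AE) and that of the spring is P/k; compatibility requires their sum to equal δ_free.
P [ L/(AE) + 1/k ] = δ_free → P [ 550/(160×100×10³) + 1/(41×10³) ] = 1.674.
P = 1.674 / 5.877×10⁻⁵ = 28480 N.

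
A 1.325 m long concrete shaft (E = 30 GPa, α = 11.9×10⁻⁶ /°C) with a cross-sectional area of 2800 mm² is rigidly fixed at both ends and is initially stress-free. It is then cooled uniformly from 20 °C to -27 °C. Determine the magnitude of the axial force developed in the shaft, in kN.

P ≈ 47 kN (tensile)

Full restraint means ε = 0, so the stress is σ = EαΔT = 30×10³ × 11.9×10⁻⁶ × 47 = 16.78 MPa.
Axial force P = σA = 16.78 × 2800 = 46980 N = 46.98 kN, tensile.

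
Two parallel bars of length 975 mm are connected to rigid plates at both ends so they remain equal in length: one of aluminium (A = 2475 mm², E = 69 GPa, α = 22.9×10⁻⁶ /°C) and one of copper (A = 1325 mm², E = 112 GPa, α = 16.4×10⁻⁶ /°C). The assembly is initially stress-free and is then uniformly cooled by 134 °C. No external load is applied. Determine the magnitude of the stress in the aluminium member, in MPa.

Equilibrium of a rigid end plate with no external load gives equal and opposite internal forces ±P in the two members. Since α_{aluminium} > α_{copper}, cooling drives the aluminium into tension and the copper into compression.
Equating the net (thermal + elastic) strains gives |α₁ − α₂|·ΔT = P·[1/(A₁E₁) + 1/(A₂E₂)].
|α₁ − α₂|·ΔT = 6.5×10⁻⁶ × 134 = 0.000871.
1/(A₁E₁) + 1/(A₂E₂) = 1/(2475×69×10³) + 1/(1325×112×10³) = 1.259×10⁻⁸ N⁻¹.
P = 0.000871 / 1.259×10⁻⁸ = 69160 N = 69.16 kN.
σ_{aluminium} = P/A₁ = 69160/2475 = 27.94 MPa, tensile.

σ ≈ 27.9 MPa (tensile)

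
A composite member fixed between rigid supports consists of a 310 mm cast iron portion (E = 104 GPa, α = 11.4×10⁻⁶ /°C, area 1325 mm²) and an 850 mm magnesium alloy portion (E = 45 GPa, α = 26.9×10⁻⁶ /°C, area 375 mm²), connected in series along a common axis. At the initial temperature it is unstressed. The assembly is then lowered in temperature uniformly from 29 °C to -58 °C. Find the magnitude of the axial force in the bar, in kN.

Free thermal contraction of the whole bar: Σ αᵢΔT Lᵢ = 11.4×10⁻⁶×87×310 + 26.9×10⁻⁶×87×850 = 2.297 mm.
The walls prevent any net length change, so an axial force P (same in every segment) develops. Compatibility: P · Σ Lᵢ/(AᵢEᵢ) = δ_free.
The series flexibility is Σ Lᵢ/(AᵢEᵢ) = 310/(1325×104×10³) + 850/(375×45×10³) = 5.262×10⁻⁵ mm/N.
Hence P = δ_free / Σ(L/AE) = 2.297/5.262×10⁻⁵ = 43.65 kN (tensile).

P ≈ 43.6 kN (tensile)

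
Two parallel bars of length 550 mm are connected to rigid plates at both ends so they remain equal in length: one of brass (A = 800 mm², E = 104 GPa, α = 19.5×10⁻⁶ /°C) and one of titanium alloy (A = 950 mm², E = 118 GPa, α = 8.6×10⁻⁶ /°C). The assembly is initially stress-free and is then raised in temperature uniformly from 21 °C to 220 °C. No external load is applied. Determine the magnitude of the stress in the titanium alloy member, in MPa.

σ ≈ 109 MPa (tensile)

Both members must finish at the same length. With the larger α, the brass tends to over-expand; the plates restrain it, putting the brass in compression and the titanium alloy in tension. With no external load the two internal forces are equal and opposite, magnitude P.
Setting the final lengths equal and cancelling L: (α₁ − α₂)ΔT = P/(A₁E₁) + P/(A₂E₂).
|α₁ − α₂|·ΔT = 10.9×10⁻⁶ × 199 = 0.002169.
1/(A₁E₁) + 1/(A₂E₂) = 1/(800×104×10³) + 1/(950×118×10³) = 2.094×10⁻⁸ N⁻¹.
P = 0.002169 / 2.094×10⁻⁸ = 103600 N = 103.6 kN.
σ_{titanium alloy} = P/A₂ = 103600/950 = 109 MPa, tensile.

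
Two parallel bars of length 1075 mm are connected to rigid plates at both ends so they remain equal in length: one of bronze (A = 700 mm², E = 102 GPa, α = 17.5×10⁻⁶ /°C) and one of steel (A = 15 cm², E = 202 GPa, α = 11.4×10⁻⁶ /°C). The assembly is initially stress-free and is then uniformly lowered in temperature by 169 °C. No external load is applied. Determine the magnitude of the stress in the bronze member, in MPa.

σ ≈ 85.1 MPa (tensile)

The bronze has the larger α, so on cooling it would change length more than the steel if both were free. The rigid plates force a common final length, so the bronze is put into tension and the steel into compression, with equal and opposite forces P (no external load).
Equating the net (thermal + elastic) strains gives |α₁ − α₂|·ΔT = P·[1/(A₁E₁) + 1/(A₂E₂)].
|α₁ − α₂|·ΔT = 6.1×10⁻⁶ × 169 = 0.001031.
1/(A₁E₁) + 1/(A₂E₂) = 1/(700×102×10³) + 1/(1500×202×10³) = 1.731×10⁻⁸ N⁻¹.
So P = 0.001031 / 1.731×10⁻⁸ = 59.57 kN.
σ_{bronze} = P/A₁ = 59570/700 = 85.1 MPa, tensile.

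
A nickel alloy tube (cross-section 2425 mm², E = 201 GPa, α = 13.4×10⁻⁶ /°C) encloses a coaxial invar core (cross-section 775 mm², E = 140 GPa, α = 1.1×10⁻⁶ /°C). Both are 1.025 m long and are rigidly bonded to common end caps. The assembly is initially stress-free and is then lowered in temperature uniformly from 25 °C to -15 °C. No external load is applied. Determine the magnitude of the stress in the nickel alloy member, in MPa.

Equilibrium of a rigid end plate with no external load gives equal and opposite internal forces ±P in the two members. Since α_{nickel alloy} > α_{invar}, cooling drives the nickel alloy into tension and the invar into compression.
Setting the final lengths equal and cancelling L: (α₁ − α₂)ΔT = P/(A₁E₁) + P/(A₂E₂).
|α₁ − α₂|·ΔT = 12.3×10⁻⁶ × 40 = 0.000492.
1/(A₁E₁) + 1/(A₂E₂) = 1/(2425×201×10³) + 1/(775×140×10³) = 1.127×10⁻⁸ N⁻¹.
So P = 0.000492 / 1.127×10⁻⁸ = 43.66 kN.
σ_{nickel alloy} = P/A₁ = 43660/2425 = 18.01 MPa, tensile.

σ ≈ 18 MPa (tensile)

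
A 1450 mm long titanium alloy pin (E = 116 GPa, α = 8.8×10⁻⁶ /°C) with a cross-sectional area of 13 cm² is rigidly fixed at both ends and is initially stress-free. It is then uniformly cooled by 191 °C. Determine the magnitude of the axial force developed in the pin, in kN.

P ≈ 253 kN (tensile)

With zero net strain, σ = E·αΔT = 116 GPa × 8.8×10⁻⁶ × 191 = 195 MPa.
Then P = σA = 195 × 1300 mm² = 253.5 kN, tensile.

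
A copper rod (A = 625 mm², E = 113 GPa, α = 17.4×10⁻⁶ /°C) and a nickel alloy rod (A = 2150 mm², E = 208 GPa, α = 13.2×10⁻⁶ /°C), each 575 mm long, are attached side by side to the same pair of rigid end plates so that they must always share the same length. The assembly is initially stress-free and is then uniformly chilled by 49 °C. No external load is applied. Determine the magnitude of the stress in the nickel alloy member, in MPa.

The copper has the larger α, so on cooling it would change length more than the nickel alloy if both were free. The rigid plates force a common final length, so the copper is put into tension and the nickel alloy into compression, with equal and opposite forces P (no external load).
Compatibility of the two members (thermal + elastic change equal): (α₁ − α₂)ΔT = P·[1/(A₁E₁) + 1/(A₂E₂)].
|α₁ − α₂|·ΔT = 4.2×10⁻⁶ × 49 = 0.0002058.
1/(A₁E₁) + 1/(A₂E₂) = 1/(625×113×10³) + 1/(2150×208×10³) = 1.64×10⁻⁸ N⁻¹.
P = 0.0002058 / 1.64×10⁻⁸ = 12550 N = 12.55 kN.
σ_{nickel alloy} = P/A₂ = 12550/2150 = 5.838 MPa, compressive.

σ ≈ 5.84 MPa (compressive)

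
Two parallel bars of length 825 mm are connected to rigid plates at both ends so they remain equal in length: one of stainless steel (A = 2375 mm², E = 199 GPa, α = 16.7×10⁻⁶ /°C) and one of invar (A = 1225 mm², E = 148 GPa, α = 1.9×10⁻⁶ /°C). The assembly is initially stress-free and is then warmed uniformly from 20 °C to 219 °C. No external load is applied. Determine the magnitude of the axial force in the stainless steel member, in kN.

P ≈ 386 kN (compressive in the stainless steel)

Both members must finish at the same length. With the larger α, the stainless steel tends to over-expand; the plates restrain it, putting the stainless steel in compression and the invar in tension. With no external load the two internal forces are equal and opposite, magnitude P.
Compatibility of the two members (thermal + elastic change equal): (α₁ − α₂)ΔT = P·[1/(A₁E₁) + 1/(A₂E₂)].
|α₁ − α₂|·ΔT = 14.8×10⁻⁶ × 199 = 0.002945.
1/(A₁E₁) + 1/(A₂E₂) = 1/(2375×199×10³) + 1/(1225×148×10³) = 7.632×10⁻⁹ N⁻¹.
P = 0.002945 / 7.632×10⁻⁹ = 385900 N = 385.9 kN.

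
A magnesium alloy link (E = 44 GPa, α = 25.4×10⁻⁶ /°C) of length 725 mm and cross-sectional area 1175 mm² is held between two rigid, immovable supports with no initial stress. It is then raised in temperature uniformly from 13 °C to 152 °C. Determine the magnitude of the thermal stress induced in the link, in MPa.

σ ≈ 155 MPa (compressive)

With length fixed, the mechanical strain must cancel the thermal strain αΔT = 25.4×10⁻⁶ × 139 = 3530.6×10⁻⁶.
σ = EαΔT = 44×10³ × 25.4×10⁻⁶ × 139 = 155.3 MPa (compressive; the link is trying to expand).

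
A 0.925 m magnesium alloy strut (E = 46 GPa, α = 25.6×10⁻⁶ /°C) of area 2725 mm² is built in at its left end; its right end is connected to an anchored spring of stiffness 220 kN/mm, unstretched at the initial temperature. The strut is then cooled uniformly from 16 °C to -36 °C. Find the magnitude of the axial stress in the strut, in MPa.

σ ≈ 37.9 MPa (tensile)

If the spring were absent the strut would shorten by αΔT L = 25.6×10⁻⁶ × 52 × 925 = 1.231 mm.
Let P be the tensile force in the spring. The strut extends elastically by PL/(AE) and the spring stretches by P/k; together these equal δ_free.
P [ L/(AE) + 1/k ] = δ_free → P [ 925/(2725×46×10³) + 1/(220×10³) ] = 1.231.
P = 1.231 / 1.192×10⁻⁵ = 103300 N.
σ = P/A = 103300/2725 = 37.89 MPa.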